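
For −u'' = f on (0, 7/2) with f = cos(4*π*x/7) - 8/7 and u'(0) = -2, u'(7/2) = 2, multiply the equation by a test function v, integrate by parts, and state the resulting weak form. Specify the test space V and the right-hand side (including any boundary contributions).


V = H^1(0, 7/2) (v unrestricted at boundary; u is determined up to an additive constant); weak form: ∫_0^7/2 u'v' dx = ∫_0^7/2 (cos(4*π*x/7) - 8/7) v dx + 2·v(7/2) + 2·v(0) for all v ∈ V.

Multiply both sides by a test function v and integrate from 0 to 7/2:
  ∫_0^7/2 −u''(x) v(x) dx = ∫_0^7/2 f(x) v(x) dx.
Integrate the LHS by parts once:
  ∫_0^7/2 −u'' v dx = −[u'(x) v(x)]_0^7/2 + ∫_0^7/2 u'(x) v'(x) dx.
Thus ∫_0^7/2 u'(x) v'(x) dx = ∫_0^7/2 f(x) v(x) dx + [u'(x) v(x)]_0^7/2.
Choose V so that boundary terms are either known or forced to vanish.
u has inhomogeneous Neumann u'(0) = -2, u'(7/2) = 2. [u' v]_0^7/2 = (2)·v(7/2) − (-2)·v(0) = 2·v(7/2) + 2·v(0). Take V = H^1(0, 7/2); boundary term becomes part of RHS.
Weak formulation: find u (satisfying any essential BC) such that ∫_0^7/2 u'(x) v'(x) dx = ∫_0^7/2 f v dx + 2·v(7/2) + 2·v(0) for all v ∈ V (Neumann data are natural BCs: they enter the RHS as boundary terms).
Substituting f(x) = cos(4*π*x/7) - 8/7, the right-hand side is ∫_0^7/2 (cos(4*π*x/7) - 8/7) v dx + 2·v(7/2) + 2·v(0).
Compatibility check (pure Neumann): taking v ≡ 1 ∈ V gives 0 = ∫_0^7/2 f dx + (2) − (-2), i.e. ∫_0^7/2 f dx must equal u'(0) − u'(7/2) = -4. Indeed ∫_0^7/2 (cos(4*π*x/7) - 8/7) dx = -4, so the data are compatible. The solution is then unique only up to an additive constant (fix it e.g. by requiring ∫_0^7/2 u dx = 0).


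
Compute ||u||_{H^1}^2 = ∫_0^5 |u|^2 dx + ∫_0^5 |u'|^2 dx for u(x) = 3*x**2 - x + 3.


||u||_{H^1}^2 = 40825/6

The H^1 norm (squared) on an interval (0, L) is
  ||u||_{H^1}^2 = ∫_0^L u(x)^2 dx + ∫_0^L u'(x)^2 dx.
Compute u'(x) = 6*x - 1.
Then u(x)^2 = 9*x**4 - 6*x**3 + 19*x**2 - 6*x + 9 and u'(x)^2 = 36*x**2 - 12*x + 1.
Integrate each monomial from 0 to 5 using ∫_0^5 c·x^n dx = c·5^(n+1)/(n+1):
  ∫_0^5 u(x)^2 dx = ∫_0^5 (9*x^4 - 6*x^3 + 19*x^2 - 6*x + 9) dx. Term by term:
    ∫_0^5 9*x^4 dx = 5625;  ∫_0^5 -6*x^3 dx = -1875/2;  ∫_0^5 19*x^2 dx = 2375/3;
    ∫_0^5 -6*x dx = -75;  ∫_0^5 9 dx = 45.
  Sum: 5625 − 1875/2 + 2375/3 − 75 + 45 = 32695/6.
  ∫_0^5 u'(x)^2 dx = ∫_0^5 (36*x^2 - 12*x + 1) dx. Term by term:
    ∫_0^5 36*x^2 dx = 1500;  ∫_0^5 -12*x dx = -150;  ∫_0^5 1 dx = 5.
  Sum: 1500 − 150 + 5 = 1355.
Adding: ||u||_{H^1}^2 = 32695/6 + 1355 = 40825/6.


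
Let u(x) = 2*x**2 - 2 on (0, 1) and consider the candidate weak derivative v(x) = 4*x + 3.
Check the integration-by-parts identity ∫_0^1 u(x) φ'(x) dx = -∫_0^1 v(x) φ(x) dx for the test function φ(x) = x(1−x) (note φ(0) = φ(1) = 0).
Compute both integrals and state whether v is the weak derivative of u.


LHS = -1/3, RHS = -5/6. No, v is not the weak derivative of u.

u(x) = 2*x**2 - 2, classical derivative u'(x) = 4*x.
φ(x) = x(1−x), so φ'(x) = 1 - 2*x.
Note φ(0) = φ(1) = 0, so the boundary term u·φ vanishes.
LHS = ∫_0^1 u(x) φ'(x) dx = ∫_0^1 (-4*x^3 + 2*x^2 + 4*x - 2) dx. Term by term:
  ∫_0^1 -4*x^3 dx = -1;  ∫_0^1 2*x^2 dx = 2/3;  ∫_0^1 4*x dx = 2;
  ∫_0^1 -2 dx = -2.
Sum: -1 + 2/3 + 2 − 2 = -1/3.
So LHS = -1/3.
∫_0^1 v(x) φ(x) dx = ∫_0^1 (-4*x^3 + x^2 + 3*x) dx. Term by term:
  ∫_0^1 -4*x^3 dx = -1;  ∫_0^1 x^2 dx = 1/3;  ∫_0^1 3*x dx = 3/2.
Sum: -1 + 1/3 + 3/2 = 5/6.
So RHS = -∫_0^1 v(x) φ(x) dx = -5/6.
LHS − RHS = 1/2 ≠ 0, so the identity fails.
(For a valid weak derivative the identity must hold for EVERY test function, in particular this one. The failure shows v is NOT the weak derivative of u.)
Correct weak derivative would be u'(x) = 4*x.


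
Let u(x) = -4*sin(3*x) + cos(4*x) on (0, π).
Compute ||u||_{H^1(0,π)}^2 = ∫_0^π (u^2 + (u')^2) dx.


||u||_{H^1(0,π)}^2 = 816/7 + 177*π/2

u'(x) = -4*sin(4*x) - 12*cos(3*x).
Expand u² and (u')² and integrate term by term on (0, π), using: for integers n ≥ 1, ∫_0^π sin²(nx) dx = ∫_0^π cos²(nx) dx = π/2; for n ≠ n', ∫_0^π sin(nx)sin(n'x) dx = ∫_0^π cos(nx)cos(n'x) dx = 0; and by product-to-sum, ∫_0^π sin(nx)cos(n'x) dx = ½∫_0^π [sin((n+n')x) + sin((n−n')x)] dx, which is 0 when n+n' is even and 2n/(n²−n'²) when n+n' is odd (it need not vanish on (0, π)).
  u² squared terms: (-4)²·∫sin(3x)² dx = 16·π/2 = 8*π;  (1)²·∫cos(4x)² dx = 1·π/2 = π/2.
  u² cross terms: 2·(-4)·(1)·∫sin(3x)·cos(4x) dx = -8·(-6/7) = 48/7.
  So ∫_0^π u² dx = 8*π + π/2 + 48/7 = 48/7 + 17*π/2.
  (u')² squared terms: (-12)²·∫cos(3x)² dx = 144·π/2 = 72*π;  (-4)²·∫sin(4x)² dx = 16·π/2 = 8*π.
  (u')² cross terms: 2·(-12)·(-4)·∫cos(3x)·sin(4x) dx = 96·(8/7) = 768/7.
  So ∫_0^π (u')² dx = 72*π + 8*π + 768/7 = 768/7 + 80*π.
||u||_{H^1}^2 = (48/7 + 17*π/2) + (768/7 + 80*π) = 816/7 + 177*π/2.


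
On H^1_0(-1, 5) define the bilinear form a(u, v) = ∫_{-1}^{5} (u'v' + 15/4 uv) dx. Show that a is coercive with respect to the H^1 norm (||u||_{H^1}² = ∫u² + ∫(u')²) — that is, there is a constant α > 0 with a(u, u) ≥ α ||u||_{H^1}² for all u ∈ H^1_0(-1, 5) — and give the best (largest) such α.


α = 1

Coercivity of a(·,·) on H^1_0(-1, 5) means a(u, u) ≥ α ||u||_{H^1}² for every u ∈ H^1_0.
The interval has length L = 6, and Poincaré/coercivity depend only on L. Here a(u, u) = ∫(u')² + (15/4)·∫u².
Here c = 15/4 ≥ 1, so a(u,u) = ∫(u')² + c∫u² ≥ ∫(u')² + ∫u² = ||u||_{H^1}², i.e. α = 1 works. No larger α is possible: a(u,u) ≥ α||u||_{H^1}² means (1−α)∫(u')² ≥ (α−c)∫u², and for the modes u_n = sin(nπ(x−x₀)/L) (x₀ the left endpoint) one has ∫u_n²/∫(u_n')² = (L/(nπ))² → 0, so a(u_n,u_n)/||u_n||_{H^1}² → 1. Hence the optimal constant is α = 1.
Therefore α = 1.


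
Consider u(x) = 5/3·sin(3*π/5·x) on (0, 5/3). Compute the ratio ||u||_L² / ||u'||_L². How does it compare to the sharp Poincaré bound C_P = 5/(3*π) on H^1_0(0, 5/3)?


||u||_L² / ||u'||_L² = 5/(3*π) = C_P.

u(x) = 5/3·sin(3*π/5·x), so u'(x) = π*cos(3*π*x/5).
Writing u(x) = A·sin(kπx/L) with A = 5/3 and k = 1, use ∫_0^L sin²(kπx/L) dx = L/2 and ∫_0^L cos²(kπx/L) dx = L/2.
u² = 25/9·sin²(3*π/5·x) and (u')² = π^2·cos²(3*π/5·x), and each of sin², cos² integrates to L/2 = 5/6 over (0, 5/3).
∫_0^5/3 u² dx = 125/54, so ||u||_L² = 5*sqrt(30)/18.
∫_0^5/3 (u')² dx = 5*π^2/6, so ||u'||_L² = sqrt(30)*π/6.
Ratio ||u||_L² / ||u'||_L² = 5/(3*π).
Sharp Poincaré constant on H^1_0(0, 5/3) is C_P = L/π = 5/(3*π), achieved by sin(3*π/5·x).
This is the k = 1 eigenfunction (up to amplitude), so the ratio equals the sharp Poincaré constant exactly.


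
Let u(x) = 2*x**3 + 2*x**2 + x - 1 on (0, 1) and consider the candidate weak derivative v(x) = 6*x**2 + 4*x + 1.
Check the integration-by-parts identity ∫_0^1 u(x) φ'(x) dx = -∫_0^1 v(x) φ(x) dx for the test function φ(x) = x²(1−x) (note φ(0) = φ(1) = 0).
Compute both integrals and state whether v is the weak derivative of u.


LHS = -29/60, RHS = -29/60. Yes, v = u' weakly.

u(x) = 2*x**3 + 2*x**2 + x - 1, classical derivative u'(x) = 6*x**2 + 4*x + 1.
φ(x) = x²(1−x), so φ'(x) = x*(2 - 3*x).
Note φ(0) = φ(1) = 0, so the boundary term u·φ vanishes.
LHS = ∫_0^1 u(x) φ'(x) dx = ∫_0^1 (-6*x^5 - 2*x^4 + x^3 + 5*x^2 - 2*x) dx. Term by term:
  ∫_0^1 -6*x^5 dx = -1;  ∫_0^1 -2*x^4 dx = -2/5;  ∫_0^1 x^3 dx = 1/4;
  ∫_0^1 5*x^2 dx = 5/3;  ∫_0^1 -2*x dx = -1.
Sum: -1 − 2/5 + 1/4 + 5/3 − 1 = -29/60.
So LHS = -29/60.
∫_0^1 v(x) φ(x) dx = ∫_0^1 (-6*x^5 + 2*x^4 + 3*x^3 + x^2) dx. Term by term:
  ∫_0^1 -6*x^5 dx = -1;  ∫_0^1 2*x^4 dx = 2/5;  ∫_0^1 3*x^3 dx = 3/4;
  ∫_0^1 x^2 dx = 1/3.
Sum: -1 + 2/5 + 3/4 + 1/3 = 29/60.
So RHS = -∫_0^1 v(x) φ(x) dx = -29/60.
LHS = RHS, so the identity holds for this test φ.
Moreover u is smooth here and v(x) = u'(x) = 6*x**2 + 4*x + 1 pointwise, so the identity holds for every test function. Hence v is the weak derivative of u.


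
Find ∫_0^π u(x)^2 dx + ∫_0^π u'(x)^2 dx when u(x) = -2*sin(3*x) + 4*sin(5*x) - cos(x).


||u||_{H^1(0,π)}^2 = 229*π

u'(x) = sin(x) - 6*cos(3*x) + 20*cos(5*x).
Expand u² and (u')² and integrate term by term on (0, π), using: for integers n ≥ 1, ∫_0^π sin²(nx) dx = ∫_0^π cos²(nx) dx = π/2; for n ≠ n', ∫_0^π sin(nx)sin(n'x) dx = ∫_0^π cos(nx)cos(n'x) dx = 0; and by product-to-sum, ∫_0^π sin(nx)cos(n'x) dx = ½∫_0^π [sin((n+n')x) + sin((n−n')x)] dx, which is 0 when n+n' is even and 2n/(n²−n'²) when n+n' is odd (it need not vanish on (0, π)).
  u² squared terms: (-1)²·∫cos(x)² dx = 1·π/2 = π/2;  (-2)²·∫sin(3x)² dx = 4·π/2 = 2*π;  (4)²·∫sin(5x)² dx = 16·π/2 = 8*π.
  u² cross terms: 2·(-1)·(-2)·∫cos(x)·sin(3x) dx = 4·(0) = 0;  2·(-1)·(4)·∫cos(x)·sin(5x) dx = -8·(0) = 0;  2·(-2)·(4)·∫sin(3x)·sin(5x) dx = -16·(0) = 0.
  So ∫_0^π u² dx = π/2 + 2*π + 8*π + 0 + 0 + 0 = 21*π/2.
  (u')² squared terms: (-6)²·∫cos(3x)² dx = 36·π/2 = 18*π;  (20)²·∫cos(5x)² dx = 400·π/2 = 200*π;  (1)²·∫sin(x)² dx = 1·π/2 = π/2.
  (u')² cross terms: 2·(-6)·(20)·∫cos(3x)·cos(5x) dx = -240·(0) = 0;  2·(-6)·(1)·∫cos(3x)·sin(x) dx = -12·(0) = 0;  2·(20)·(1)·∫cos(5x)·sin(x) dx = 40·(0) = 0.
  So ∫_0^π (u')² dx = 18*π + 200*π + π/2 + 0 + 0 + 0 = 437*π/2.
||u||_{H^1}^2 = (21*π/2) + (437*π/2) = 229*π.


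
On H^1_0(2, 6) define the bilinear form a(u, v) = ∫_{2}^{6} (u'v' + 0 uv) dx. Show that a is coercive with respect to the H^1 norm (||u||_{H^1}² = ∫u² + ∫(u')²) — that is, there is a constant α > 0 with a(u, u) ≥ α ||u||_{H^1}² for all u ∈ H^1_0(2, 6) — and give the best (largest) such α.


α = π^2/(π^2 + 16)

Coercivity of a(·,·) on H^1_0(2, 6) means a(u, u) ≥ α ||u||_{H^1}² for every u ∈ H^1_0.
The interval has length L = 4, and Poincaré/coercivity depend only on L. Here a(u, u) = ∫(u')² + (0)·∫u².
Here c = 0, so a(u,u) = ∫(u')² alone. The condition a(u,u) ≥ α||u||_{H^1}² reads (1−α)∫(u')² ≥ (α−c)∫u². Any admissible α is ≤ 1 (rapidly oscillating u have ∫u²/∫(u')² → 0), and α = 1 would force 0 ≥ (1−c)∫u², impossible since c < 1; so 1−α > 0. By the sharp Poincaré inequality on H^1_0 of an interval of length L, ∫(u')² ≥ (π/L)²∫u² with equality for the first sine mode sin(π(x−x₀)/L) (x₀ the left endpoint), so the inequality holds for all u iff (1−α)(π/L)² ≥ α − c, i.e. α ≤ ((π/L)² + c)/((π/L)² + 1) = (1 + c(L/π)²)/(1 + (L/π)²). (Direct route, valid since c ≤ 0: Poincaré gives c∫u² ≥ c(L/π)²∫(u')², so a(u,u) ≥ (1 + c(L/π)²)∫(u')², while ||u||_{H^1}² ≤ (1 + (L/π)²)∫(u')²; dividing yields the same α.) With (π/L)² = π^2/16 and c = 0, the largest admissible constant is α = ((π/L)² + c)/((π/L)² + 1).
Simplifying, α = π^2/(π^2 + 16).


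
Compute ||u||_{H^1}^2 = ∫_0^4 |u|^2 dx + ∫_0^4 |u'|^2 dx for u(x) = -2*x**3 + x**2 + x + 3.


||u||_{H^1}^2 = 395944/35

The H^1 norm (squared) on an interval (0, L) is
  ||u||_{H^1}^2 = ∫_0^L u(x)^2 dx + ∫_0^L u'(x)^2 dx.
Compute u'(x) = -6*x**2 + 2*x + 1.
Then u(x)^2 = 4*x**6 - 4*x**5 - 3*x**4 - 10*x**3 + 7*x**2 + 6*x + 9 and u'(x)^2 = 36*x**4 - 24*x**3 - 8*x**2 + 4*x + 1.
Integrate each monomial from 0 to 4 using ∫_0^4 c·x^n dx = c·4^(n+1)/(n+1):
  ∫_0^4 u(x)^2 dx = ∫_0^4 (4*x^6 - 4*x^5 - 3*x^4 - 10*x^3 + 7*x^2 + 6*x + 9) dx. Term by term:
    ∫_0^4 4*x^6 dx = 65536/7;  ∫_0^4 -4*x^5 dx = -8192/3;  ∫_0^4 -3*x^4 dx = -3072/5;
    ∫_0^4 -10*x^3 dx = -640;  ∫_0^4 7*x^2 dx = 448/3;  ∫_0^4 6*x dx = 48;
    ∫_0^4 9 dx = 36.
  Sum: 65536/7 − 8192/3 − 3072/5 − 640 + 448/3 + 48 + 36 = 589108/105.
  ∫_0^4 u'(x)^2 dx = ∫_0^4 (36*x^4 - 24*x^3 - 8*x^2 + 4*x + 1) dx. Term by term:
    ∫_0^4 36*x^4 dx = 36864/5;  ∫_0^4 -24*x^3 dx = -1536;  ∫_0^4 -8*x^2 dx = -512/3;
    ∫_0^4 4*x dx = 32;  ∫_0^4 1 dx = 4.
  Sum: 36864/5 − 1536 − 512/3 + 32 + 4 = 85532/15.
Adding: ||u||_{H^1}^2 = 589108/105 + 85532/15 = 395944/35.


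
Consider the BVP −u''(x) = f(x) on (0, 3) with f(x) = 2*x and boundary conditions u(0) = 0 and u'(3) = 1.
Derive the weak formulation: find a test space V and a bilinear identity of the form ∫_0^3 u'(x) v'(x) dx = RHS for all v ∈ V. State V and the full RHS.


V = {v ∈ H^1(0, 3) : v(0) = 0} (test functions vanish at x = 0 where u is specified); weak form: ∫_0^3 u'v' dx = ∫_0^3 (2*x) v dx + v(3) for all v ∈ V.

Multiply both sides by a test function v and integrate from 0 to 3:
  ∫_0^3 −u''(x) v(x) dx = ∫_0^3 f(x) v(x) dx.
Integrate the LHS by parts once:
  ∫_0^3 −u'' v dx = −[u'(x) v(x)]_0^3 + ∫_0^3 u'(x) v'(x) dx.
Thus ∫_0^3 u'(x) v'(x) dx = ∫_0^3 f(x) v(x) dx + [u'(x) v(x)]_0^3.
Choose V so that boundary terms are either known or forced to vanish.
Mixed BC: u(0) = 0 (Dirichlet) and u'(3) = 1 (Neumann). Define V = {v ∈ H^1(0, 3) : v(0) = 0}. Then [u' v]_0^3 = u'(3)·v(3) − u'(0)·0 = v(3).
Weak formulation: find u (satisfying any essential BC) such that ∫_0^3 u'(x) v'(x) dx = ∫_0^3 f v dx + v(3) for all v ∈ V (Dirichlet at 0 absorbed into V; Neumann datum at x = 3 contributes the boundary term).
Substituting f(x) = 2*x, the right-hand side is ∫_0^3 (2*x) v dx + v(3).


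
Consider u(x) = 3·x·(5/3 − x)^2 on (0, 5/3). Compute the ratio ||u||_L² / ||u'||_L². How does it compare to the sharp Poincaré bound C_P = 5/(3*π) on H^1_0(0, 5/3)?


||u||_L² / ||u'||_L² = 5*sqrt(14)/42 < C_P = 5/(3*π).

u(x) = 3·x·(5/3 − x)^2, so u'(x) = (x - 5/3)*(9*x - 5).
u(x) = 3·x·(5/3 − x)^2 vanishes at x = 0 and x = 5/3, so u ∈ H^1_0(0, 5/3). Differentiate via the product rule and integrate the resulting polynomials term by term.
  ∫_0^5/3 u² dx = ∫_0^5/3 (9*x^6 - 60*x^5 + 150*x^4 - 500*x^3/3 + 625*x^2/9) dx. Term by term:
    ∫_0^5/3 9*x^6 dx = 78125/1701;  ∫_0^5/3 -60*x^5 dx = -156250/729;  ∫_0^5/3 150*x^4 dx = 31250/81;
    ∫_0^5/3 -500*x^3/3 dx = -78125/243;  ∫_0^5/3 625*x^2/9 dx = 78125/729.
  Sum: 78125/1701 − 156250/729 + 31250/81 − 78125/243 + 78125/729 = 15625/5103.
  ∫_0^5/3 (u')² dx = ∫_0^5/3 (81*x^4 - 360*x^3 + 550*x^2 - 1000*x/3 + 625/9) dx. Term by term:
    ∫_0^5/3 81*x^4 dx = 625/3;  ∫_0^5/3 -360*x^3 dx = -6250/9;  ∫_0^5/3 550*x^2 dx = 68750/81;
    ∫_0^5/3 -1000*x/3 dx = -12500/27;  ∫_0^5/3 625/9 dx = 3125/27.
  Sum: 625/3 − 6250/9 + 68750/81 − 12500/27 + 3125/27 = 1250/81.
∫_0^5/3 u² dx = 15625/5103, so ||u||_L² = 125*sqrt(7)/189.
∫_0^5/3 (u')² dx = 1250/81, so ||u'||_L² = 25*sqrt(2)/9.
Ratio ||u||_L² / ||u'||_L² = 5*sqrt(14)/42.
Sharp Poincaré constant on H^1_0(0, 5/3) is C_P = L/π = 5/(3*π), achieved by sin(3*π/5·x).
A polynomial bump cannot attain the sharp Poincaré constant (only the first sine eigenfunction does), so the ratio is strictly less than C_P, consistent with ||u||_L² ≤ C_P ||u'||_L².


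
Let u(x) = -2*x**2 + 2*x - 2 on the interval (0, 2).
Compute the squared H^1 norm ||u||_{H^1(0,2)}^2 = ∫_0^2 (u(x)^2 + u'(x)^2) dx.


||u||_{H^1}^2 = 544/15

The H^1 norm (squared) on an interval (0, L) is
  ||u||_{H^1}^2 = ∫_0^L u(x)^2 dx + ∫_0^L u'(x)^2 dx.
Compute u'(x) = 2 - 4*x.
Then u(x)^2 = 4*x**4 - 8*x**3 + 12*x**2 - 8*x + 4 and u'(x)^2 = 16*x**2 - 16*x + 4.
Integrate each monomial from 0 to 2 using ∫_0^2 c·x^n dx = c·2^(n+1)/(n+1):
  ∫_0^2 u(x)^2 dx = ∫_0^2 (4*x^4 - 8*x^3 + 12*x^2 - 8*x + 4) dx. Term by term:
    ∫_0^2 4*x^4 dx = 128/5;  ∫_0^2 -8*x^3 dx = -32;  ∫_0^2 12*x^2 dx = 32;
    ∫_0^2 -8*x dx = -16;  ∫_0^2 4 dx = 8.
  Sum: 128/5 − 32 + 32 − 16 + 8 = 88/5.
  ∫_0^2 u'(x)^2 dx = ∫_0^2 (16*x^2 - 16*x + 4) dx. Term by term:
    ∫_0^2 16*x^2 dx = 128/3;  ∫_0^2 -16*x dx = -32;  ∫_0^2 4 dx = 8.
  Sum: 128/3 − 32 + 8 = 56/3.
Adding: ||u||_{H^1}^2 = 88/5 + 56/3 = 544/15.


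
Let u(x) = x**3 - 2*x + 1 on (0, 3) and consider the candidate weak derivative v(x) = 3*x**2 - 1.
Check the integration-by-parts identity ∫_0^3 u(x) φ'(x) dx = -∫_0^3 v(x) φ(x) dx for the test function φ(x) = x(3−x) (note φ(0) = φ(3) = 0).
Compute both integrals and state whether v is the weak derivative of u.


LHS = -549/20, RHS = -639/20. No, v is not the weak derivative of u.

u(x) = x**3 - 2*x + 1, classical derivative u'(x) = 3*x**2 - 2.
φ(x) = x(3−x), so φ'(x) = 3 - 2*x.
Note φ(0) = φ(3) = 0, so the boundary term u·φ vanishes.
LHS = ∫_0^3 u(x) φ'(x) dx = ∫_0^3 (-2*x^4 + 3*x^3 + 4*x^2 - 8*x + 3) dx. Term by term:
  ∫_0^3 -2*x^4 dx = -486/5;  ∫_0^3 3*x^3 dx = 243/4;  ∫_0^3 4*x^2 dx = 36;
  ∫_0^3 -8*x dx = -36;  ∫_0^3 3 dx = 9.
Sum: -486/5 + 243/4 + 36 − 36 + 9 = -549/20.
So LHS = -549/20.
∫_0^3 v(x) φ(x) dx = ∫_0^3 (-3*x^4 + 9*x^3 + x^2 - 3*x) dx. Term by term:
  ∫_0^3 -3*x^4 dx = -729/5;  ∫_0^3 9*x^3 dx = 729/4;  ∫_0^3 x^2 dx = 9;
  ∫_0^3 -3*x dx = -27/2.
Sum: -729/5 + 729/4 + 9 − 27/2 = 639/20.
So RHS = -∫_0^3 v(x) φ(x) dx = -639/20.
LHS − RHS = 9/2 ≠ 0, so the identity fails.
(For a valid weak derivative the identity must hold for EVERY test function, in particular this one. The failure shows v is NOT the weak derivative of u.)
Correct weak derivative would be u'(x) = 3*x**2 - 2.


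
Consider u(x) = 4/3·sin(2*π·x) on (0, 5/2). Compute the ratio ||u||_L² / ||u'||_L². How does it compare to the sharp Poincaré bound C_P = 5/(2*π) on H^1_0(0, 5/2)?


||u||_L² / ||u'||_L² = 1/(2*π) < C_P = 5/(2*π).

u(x) = 4/3·sin(2*π·x), so u'(x) = 8*π*cos(2*π*x)/3.
Writing u(x) = A·sin(kπx/L) with A = 4/3 and k = 5, use ∫_0^L sin²(kπx/L) dx = L/2 and ∫_0^L cos²(kπx/L) dx = L/2.
u² = 16/9·sin²(2*π·x) and (u')² = 64*π^2/9·cos²(2*π·x), and each of sin², cos² integrates to L/2 = 5/4 over (0, 5/2).
∫_0^5/2 u² dx = 20/9, so ||u||_L² = 2*sqrt(5)/3.
∫_0^5/2 (u')² dx = 80*π^2/9, so ||u'||_L² = 4*sqrt(5)*π/3.
Ratio ||u||_L² / ||u'||_L² = 1/(2*π).
Sharp Poincaré constant on H^1_0(0, 5/2) is C_P = L/π = 5/(2*π), achieved by sin(2*π/5·x).
This is the k = 5 harmonic; the ratio L/(kπ) is strictly less than C_P = L/π, consistent with the sharp inequality ||u||_L² ≤ C_P ||u'||_L².


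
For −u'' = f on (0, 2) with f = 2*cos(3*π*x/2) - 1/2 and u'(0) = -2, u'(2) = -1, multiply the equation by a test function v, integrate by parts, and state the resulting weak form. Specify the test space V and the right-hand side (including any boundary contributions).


V = H^1(0, 2) (v unrestricted at boundary; u is determined up to an additive constant); weak form: ∫_0^2 u'v' dx = ∫_0^2 (2*cos(3*π*x/2) - 1/2) v dx − v(2) + 2·v(0) for all v ∈ V.

Multiply both sides by a test function v and integrate from 0 to 2:
  ∫_0^2 −u''(x) v(x) dx = ∫_0^2 f(x) v(x) dx.
Integrate the LHS by parts once:
  ∫_0^2 −u'' v dx = −[u'(x) v(x)]_0^2 + ∫_0^2 u'(x) v'(x) dx.
Thus ∫_0^2 u'(x) v'(x) dx = ∫_0^2 f(x) v(x) dx + [u'(x) v(x)]_0^2.
Choose V so that boundary terms are either known or forced to vanish.
u has inhomogeneous Neumann u'(0) = -2, u'(2) = -1. [u' v]_0^2 = (-1)·v(2) − (-2)·v(0) = − v(2) + 2·v(0). Take V = H^1(0, 2); boundary term becomes part of RHS.
Weak formulation: find u (satisfying any essential BC) such that ∫_0^2 u'(x) v'(x) dx = ∫_0^2 f v dx − v(2) + 2·v(0) for all v ∈ V (Neumann data are natural BCs: they enter the RHS as boundary terms).
Substituting f(x) = 2*cos(3*π*x/2) - 1/2, the right-hand side is ∫_0^2 (2*cos(3*π*x/2) - 1/2) v dx − v(2) + 2·v(0).
Compatibility check (pure Neumann): taking v ≡ 1 ∈ V gives 0 = ∫_0^2 f dx + (-1) − (-2), i.e. ∫_0^2 f dx must equal u'(0) − u'(2) = -1. Indeed ∫_0^2 (2*cos(3*π*x/2) - 1/2) dx = -1, so the data are compatible. The solution is then unique only up to an additive constant (fix it e.g. by requiring ∫_0^2 u dx = 0).


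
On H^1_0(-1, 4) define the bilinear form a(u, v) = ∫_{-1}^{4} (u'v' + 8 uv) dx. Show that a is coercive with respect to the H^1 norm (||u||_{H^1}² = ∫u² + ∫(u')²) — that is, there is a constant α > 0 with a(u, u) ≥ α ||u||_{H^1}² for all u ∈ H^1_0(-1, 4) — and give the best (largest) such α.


α = 1

Coercivity of a(·,·) on H^1_0(-1, 4) means a(u, u) ≥ α ||u||_{H^1}² for every u ∈ H^1_0.
The interval has length L = 5, and Poincaré/coercivity depend only on L. Here a(u, u) = ∫(u')² + (8)·∫u².
Here c = 8 ≥ 1, so a(u,u) = ∫(u')² + c∫u² ≥ ∫(u')² + ∫u² = ||u||_{H^1}², i.e. α = 1 works. No larger α is possible: a(u,u) ≥ α||u||_{H^1}² means (1−α)∫(u')² ≥ (α−c)∫u², and for the modes u_n = sin(nπ(x−x₀)/L) (x₀ the left endpoint) one has ∫u_n²/∫(u_n')² = (L/(nπ))² → 0, so a(u_n,u_n)/||u_n||_{H^1}² → 1. Hence the optimal constant is α = 1.
Therefore α = 1.


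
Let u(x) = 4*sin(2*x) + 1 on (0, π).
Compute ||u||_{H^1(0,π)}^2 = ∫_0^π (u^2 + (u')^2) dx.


||u||_{H^1(0,π)}^2 = 41*π

u'(x) = 8*cos(2*x).
Expand u² and (u')² and integrate term by term on (0, π), using: for integers n ≥ 1, ∫_0^π sin²(nx) dx = ∫_0^π cos²(nx) dx = π/2; for n ≠ n', ∫_0^π sin(nx)sin(n'x) dx = ∫_0^π cos(nx)cos(n'x) dx = 0; and by product-to-sum, ∫_0^π sin(nx)cos(n'x) dx = ½∫_0^π [sin((n+n')x) + sin((n−n')x)] dx, which is 0 when n+n' is even and 2n/(n²−n'²) when n+n' is odd (it need not vanish on (0, π)). For the constant mode: ∫_0^π 1 dx = π, ∫_0^π cos(nx) dx = 0, ∫_0^π sin(nx) dx = (1−(−1)^n)/n.
  u² squared terms: (1)²·∫1 dx = 1·π = π;  (4)²·∫sin(2x)² dx = 16·π/2 = 8*π.
  u² cross terms: 2·(1)·(4)·∫1·sin(2x) dx = 8·(0) = 0.
  So ∫_0^π u² dx = π + 8*π + 0 = 9*π.
  (u')² squared terms: (8)²·∫cos(2x)² dx = 64·π/2 = 32*π.
  So ∫_0^π (u')² dx = 32*π.
||u||_{H^1}^2 = (9*π) + (32*π) = 41*π.


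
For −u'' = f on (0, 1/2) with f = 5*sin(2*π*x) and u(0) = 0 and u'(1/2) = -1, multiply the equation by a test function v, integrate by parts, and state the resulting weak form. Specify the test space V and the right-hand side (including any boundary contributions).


V = {v ∈ H^1(0, 1/2) : v(0) = 0} (test functions vanish at x = 0 where u is specified); weak form: ∫_0^1/2 u'v' dx = ∫_0^1/2 (5*sin(2*π*x)) v dx − v(1/2) for all v ∈ V.

Multiply both sides by a test function v and integrate from 0 to 1/2:
  ∫_0^1/2 −u''(x) v(x) dx = ∫_0^1/2 f(x) v(x) dx.
Integrate the LHS by parts once:
  ∫_0^1/2 −u'' v dx = −[u'(x) v(x)]_0^1/2 + ∫_0^1/2 u'(x) v'(x) dx.
Thus ∫_0^1/2 u'(x) v'(x) dx = ∫_0^1/2 f(x) v(x) dx + [u'(x) v(x)]_0^1/2.
Choose V so that boundary terms are either known or forced to vanish.
Mixed BC: u(0) = 0 (Dirichlet) and u'(1/2) = -1 (Neumann). Define V = {v ∈ H^1(0, 1/2) : v(0) = 0}. Then [u' v]_0^1/2 = u'(1/2)·v(1/2) − u'(0)·0 = − v(1/2).
Weak formulation: find u (satisfying any essential BC) such that ∫_0^1/2 u'(x) v'(x) dx = ∫_0^1/2 f v dx − v(1/2) for all v ∈ V (Dirichlet at 0 absorbed into V; Neumann datum at x = 1/2 contributes the boundary term).
Substituting f(x) = 5*sin(2*π*x), the right-hand side is ∫_0^1/2 (5*sin(2*π*x)) v dx − v(1/2).


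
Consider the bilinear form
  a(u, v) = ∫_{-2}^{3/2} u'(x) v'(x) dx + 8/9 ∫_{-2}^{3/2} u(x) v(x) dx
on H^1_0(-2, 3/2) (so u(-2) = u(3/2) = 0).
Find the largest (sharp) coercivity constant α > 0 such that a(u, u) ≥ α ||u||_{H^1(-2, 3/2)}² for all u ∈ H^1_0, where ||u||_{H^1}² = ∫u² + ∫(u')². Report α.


α = 4*(9*π^2 + 98)/(9*(4*π^2 + 49))

Coercivity of a(·,·) on H^1_0(-2, 3/2) means a(u, u) ≥ α ||u||_{H^1}² for every u ∈ H^1_0.
The interval has length L = 7/2, and Poincaré/coercivity depend only on L. Here a(u, u) = ∫(u')² + (8/9)·∫u².
Here 0 < c = 8/9 < 1. The condition a(u,u) ≥ α||u||_{H^1}² reads (1−α)∫(u')² ≥ (α−c)∫u². Any admissible α is ≤ 1 (rapidly oscillating u have ∫u²/∫(u')² → 0), and α = 1 would force 0 ≥ (1−c)∫u², impossible since c < 1; so 1−α > 0. By the sharp Poincaré inequality on H^1_0 of an interval of length L, ∫(u')² ≥ (π/L)²∫u² with equality for the first sine mode sin(π(x−x₀)/L) (x₀ the left endpoint), so the inequality holds for all u iff (1−α)(π/L)² ≥ α − c, i.e. α ≤ ((π/L)² + c)/((π/L)² + 1) = (1 + c(L/π)²)/(1 + (L/π)²). With (π/L)² = 4*π^2/49 and c = 8/9, the largest admissible constant is α = ((π/L)² + c)/((π/L)² + 1).
Simplifying, α = 4*(9*π^2 + 98)/(9*(4*π^2 + 49)).


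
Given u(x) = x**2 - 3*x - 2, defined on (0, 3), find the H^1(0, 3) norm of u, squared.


||u||_{H^1}^2 = 471/10

The H^1 norm (squared) on an interval (0, L) is
  ||u||_{H^1}^2 = ∫_0^L u(x)^2 dx + ∫_0^L u'(x)^2 dx.
Compute u'(x) = 2*x - 3.
Then u(x)^2 = x**4 - 6*x**3 + 5*x**2 + 12*x + 4 and u'(x)^2 = 4*x**2 - 12*x + 9.
Integrate each monomial from 0 to 3 using ∫_0^3 c·x^n dx = c·3^(n+1)/(n+1):
  ∫_0^3 u(x)^2 dx = ∫_0^3 (x^4 - 6*x^3 + 5*x^2 + 12*x + 4) dx. Term by term:
    ∫_0^3 x^4 dx = 243/5;  ∫_0^3 -6*x^3 dx = -243/2;  ∫_0^3 5*x^2 dx = 45;
    ∫_0^3 12*x dx = 54;  ∫_0^3 4 dx = 12.
  Sum: 243/5 − 243/2 + 45 + 54 + 12 = 381/10.
  ∫_0^3 u'(x)^2 dx = ∫_0^3 (4*x^2 - 12*x + 9) dx. Term by term:
    ∫_0^3 4*x^2 dx = 36;  ∫_0^3 -12*x dx = -54;  ∫_0^3 9 dx = 27.
  Sum: 36 − 54 + 27 = 9.
Adding: ||u||_{H^1}^2 = 381/10 + 9 = 471/10.


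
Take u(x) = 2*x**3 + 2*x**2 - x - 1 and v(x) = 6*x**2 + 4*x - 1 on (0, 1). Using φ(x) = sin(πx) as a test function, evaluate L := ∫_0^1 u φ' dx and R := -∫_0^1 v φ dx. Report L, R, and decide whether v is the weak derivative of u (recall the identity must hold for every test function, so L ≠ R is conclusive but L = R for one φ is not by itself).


LHS = -8/π + 24/π^3, RHS = -8/π + 24/π^3. Yes, v = u' weakly.

u(x) = 2*x**3 + 2*x**2 - x - 1, classical derivative u'(x) = 6*x**2 + 4*x - 1.
φ(x) = sin(πx), so φ'(x) = π*cos(π*x).
Note φ(0) = φ(1) = 0, so the boundary term u·φ vanishes.
LHS = ∫_0^1 u(x) φ'(x) dx = ∫_0^1 (2*π*x^3*cos(π*x) + 2*π*x^2*cos(π*x) - π*x*cos(π*x) - π*cos(π*x)) dx. Term by term:
  ∫_0^1 -π*cos(π*x) dx = 0;  ∫_0^1 -π*x*cos(π*x) dx = 2/π;  ∫_0^1 2*π*x^2*cos(π*x) dx = -4/π;
  ∫_0^1 2*π*x^3*cos(π*x) dx = -6/π + 24/π^3.
Sum: 0 + 2/π − 4/π + -6/π + 24/π^3 = -8/π + 24/π^3.
So LHS = -8/π + 24/π^3.
∫_0^1 v(x) φ(x) dx = ∫_0^1 (6*x^2*sin(π*x) + 4*x*sin(π*x) - sin(π*x)) dx. Term by term:
  ∫_0^1 -sin(π*x) dx = -2/π;  ∫_0^1 4*x*sin(π*x) dx = 4/π;  ∫_0^1 6*x^2*sin(π*x) dx = -24/π^3 + 6/π.
Sum: -2/π + 4/π + -24/π^3 + 6/π = -24/π^3 + 8/π.
So RHS = -∫_0^1 v(x) φ(x) dx = -8/π + 24/π^3.
LHS = RHS, so the identity holds for this test φ.
Moreover u is smooth here and v(x) = u'(x) = 6*x**2 + 4*x - 1 pointwise, so the identity holds for every test function. Hence v is the weak derivative of u.


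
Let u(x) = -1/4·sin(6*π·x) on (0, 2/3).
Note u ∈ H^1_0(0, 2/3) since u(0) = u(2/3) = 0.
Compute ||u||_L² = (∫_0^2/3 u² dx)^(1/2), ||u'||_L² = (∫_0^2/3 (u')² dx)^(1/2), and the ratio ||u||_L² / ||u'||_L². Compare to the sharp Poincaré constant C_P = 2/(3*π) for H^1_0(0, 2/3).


||u||_L² / ||u'||_L² = 1/(6*π) < C_P = 2/(3*π).

u(x) = -1/4·sin(6*π·x), so u'(x) = -3*π*cos(6*π*x)/2.
Writing u(x) = A·sin(kπx/L) with A = -1/4 and k = 4, use ∫_0^L sin²(kπx/L) dx = L/2 and ∫_0^L cos²(kπx/L) dx = L/2.
u² = 1/16·sin²(6*π·x) and (u')² = 9*π^2/4·cos²(6*π·x), and each of sin², cos² integrates to L/2 = 1/3 over (0, 2/3).
∫_0^2/3 u² dx = 1/48, so ||u||_L² = sqrt(3)/12.
∫_0^2/3 (u')² dx = 3*π^2/4, so ||u'||_L² = sqrt(3)*π/2.
Ratio ||u||_L² / ||u'||_L² = 1/(6*π).
Sharp Poincaré constant on H^1_0(0, 2/3) is C_P = L/π = 2/(3*π), achieved by sin(3*π/2·x).
This is the k = 4 harmonic; the ratio L/(kπ) is strictly less than C_P = L/π, consistent with the sharp inequality ||u||_L² ≤ C_P ||u'||_L².


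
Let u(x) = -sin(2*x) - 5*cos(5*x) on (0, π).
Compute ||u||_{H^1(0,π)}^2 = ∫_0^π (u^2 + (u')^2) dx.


||u||_{H^1(0,π)}^2 = -1040/21 + 655*π/2

u'(x) = 25*sin(5*x) - 2*cos(2*x).
Expand u² and (u')² and integrate term by term on (0, π), using: for integers n ≥ 1, ∫_0^π sin²(nx) dx = ∫_0^π cos²(nx) dx = π/2; for n ≠ n', ∫_0^π sin(nx)sin(n'x) dx = ∫_0^π cos(nx)cos(n'x) dx = 0; and by product-to-sum, ∫_0^π sin(nx)cos(n'x) dx = ½∫_0^π [sin((n+n')x) + sin((n−n')x)] dx, which is 0 when n+n' is even and 2n/(n²−n'²) when n+n' is odd (it need not vanish on (0, π)).
  u² squared terms: (-1)²·∫sin(2x)² dx = 1·π/2 = π/2;  (-5)²·∫cos(5x)² dx = 25·π/2 = 25*π/2.
  u² cross terms: 2·(-1)·(-5)·∫sin(2x)·cos(5x) dx = 10·(-4/21) = -40/21.
  So ∫_0^π u² dx = π/2 + 25*π/2 − 40/21 = -40/21 + 13*π.
  (u')² squared terms: (-2)²·∫cos(2x)² dx = 4·π/2 = 2*π;  (25)²·∫sin(5x)² dx = 625·π/2 = 625*π/2.
  (u')² cross terms: 2·(-2)·(25)·∫cos(2x)·sin(5x) dx = -100·(10/21) = -1000/21.
  So ∫_0^π (u')² dx = 2*π + 625*π/2 − 1000/21 = -1000/21 + 629*π/2.
||u||_{H^1}^2 = (-40/21 + 13*π) + (-1000/21 + 629*π/2) = -1040/21 + 655*π/2.


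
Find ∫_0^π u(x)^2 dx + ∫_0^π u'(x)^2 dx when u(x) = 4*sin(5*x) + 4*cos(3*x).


||u||_{H^1(0,π)}^2 = 288*π

u'(x) = -12*sin(3*x) + 20*cos(5*x).
Expand u² and (u')² and integrate term by term on (0, π), using: for integers n ≥ 1, ∫_0^π sin²(nx) dx = ∫_0^π cos²(nx) dx = π/2; for n ≠ n', ∫_0^π sin(nx)sin(n'x) dx = ∫_0^π cos(nx)cos(n'x) dx = 0; and by product-to-sum, ∫_0^π sin(nx)cos(n'x) dx = ½∫_0^π [sin((n+n')x) + sin((n−n')x)] dx, which is 0 when n+n' is even and 2n/(n²−n'²) when n+n' is odd (it need not vanish on (0, π)).
  u² squared terms: (4)²·∫cos(3x)² dx = 16·π/2 = 8*π;  (4)²·∫sin(5x)² dx = 16·π/2 = 8*π.
  u² cross terms: 2·(4)·(4)·∫cos(3x)·sin(5x) dx = 32·(0) = 0.
  So ∫_0^π u² dx = 8*π + 8*π + 0 = 16*π.
  (u')² squared terms: (-12)²·∫sin(3x)² dx = 144·π/2 = 72*π;  (20)²·∫cos(5x)² dx = 400·π/2 = 200*π.
  (u')² cross terms: 2·(-12)·(20)·∫sin(3x)·cos(5x) dx = -480·(0) = 0.
  So ∫_0^π (u')² dx = 72*π + 200*π + 0 = 272*π.
||u||_{H^1}^2 = (16*π) + (272*π) = 288*π.


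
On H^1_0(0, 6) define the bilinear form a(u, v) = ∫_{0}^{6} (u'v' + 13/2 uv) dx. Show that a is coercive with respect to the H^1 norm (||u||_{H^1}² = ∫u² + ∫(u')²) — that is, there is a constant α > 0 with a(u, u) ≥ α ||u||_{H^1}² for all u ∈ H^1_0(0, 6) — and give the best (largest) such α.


α = 1

Coercivity of a(·,·) on H^1_0(0, 6) means a(u, u) ≥ α ||u||_{H^1}² for every u ∈ H^1_0.
The interval has length L = 6, and Poincaré/coercivity depend only on L. Here a(u, u) = ∫(u')² + (13/2)·∫u².
Here c = 13/2 ≥ 1, so a(u,u) = ∫(u')² + c∫u² ≥ ∫(u')² + ∫u² = ||u||_{H^1}², i.e. α = 1 works. No larger α is possible: a(u,u) ≥ α||u||_{H^1}² means (1−α)∫(u')² ≥ (α−c)∫u², and for the modes u_n = sin(nπ(x−x₀)/L) (x₀ the left endpoint) one has ∫u_n²/∫(u_n')² = (L/(nπ))² → 0, so a(u_n,u_n)/||u_n||_{H^1}² → 1. Hence the optimal constant is α = 1.
Therefore α = 1.


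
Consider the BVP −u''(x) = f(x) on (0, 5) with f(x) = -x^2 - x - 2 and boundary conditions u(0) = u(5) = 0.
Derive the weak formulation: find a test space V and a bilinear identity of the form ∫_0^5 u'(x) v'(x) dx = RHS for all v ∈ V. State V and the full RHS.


V = H^1_0(0, 5) (so v(0) = v(5) = 0); weak form: ∫_0^5 u'v' dx = ∫_0^5 (-x^2 - x - 2) v dx for all v ∈ V.

Multiply both sides by a test function v and integrate from 0 to 5:
  ∫_0^5 −u''(x) v(x) dx = ∫_0^5 f(x) v(x) dx.
Integrate the LHS by parts once:
  ∫_0^5 −u'' v dx = −[u'(x) v(x)]_0^5 + ∫_0^5 u'(x) v'(x) dx.
Thus ∫_0^5 u'(x) v'(x) dx = ∫_0^5 f(x) v(x) dx + [u'(x) v(x)]_0^5.
Choose V so that boundary terms are either known or forced to vanish.
u is Dirichlet: u(0) = u(5) = 0. Let V = H^1_0(0, 5); then v(0) = v(5) = 0, and [u' v]_0^5 = 0.
Weak formulation: find u (satisfying any essential BC) such that ∫_0^5 u'(x) v'(x) dx = ∫_0^5 f v dx for all v ∈ V.
Substituting f(x) = -x^2 - x - 2, the right-hand side is ∫_0^5 (-x^2 - x - 2) v dx.


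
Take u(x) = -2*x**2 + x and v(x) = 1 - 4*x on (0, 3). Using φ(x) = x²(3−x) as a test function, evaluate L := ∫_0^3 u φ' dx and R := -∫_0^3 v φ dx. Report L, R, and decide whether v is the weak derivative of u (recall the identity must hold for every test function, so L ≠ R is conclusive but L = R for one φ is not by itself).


LHS = 837/20, RHS = 837/20. Yes, v = u' weakly.

u(x) = -2*x**2 + x, classical derivative u'(x) = 1 - 4*x.
φ(x) = x²(3−x), so φ'(x) = 3*x*(2 - x).
Note φ(0) = φ(3) = 0, so the boundary term u·φ vanishes.
LHS = ∫_0^3 u(x) φ'(x) dx = ∫_0^3 (6*x^4 - 15*x^3 + 6*x^2) dx. Term by term:
  ∫_0^3 6*x^4 dx = 1458/5;  ∫_0^3 -15*x^3 dx = -1215/4;  ∫_0^3 6*x^2 dx = 54.
Sum: 1458/5 − 1215/4 + 54 = 837/20.
So LHS = 837/20.
∫_0^3 v(x) φ(x) dx = ∫_0^3 (4*x^4 - 13*x^3 + 3*x^2) dx. Term by term:
  ∫_0^3 4*x^4 dx = 972/5;  ∫_0^3 -13*x^3 dx = -1053/4;  ∫_0^3 3*x^2 dx = 27.
Sum: 972/5 − 1053/4 + 27 = -837/20.
So RHS = -∫_0^3 v(x) φ(x) dx = 837/20.
LHS = RHS, so the identity holds for this test φ.
Moreover u is smooth here and v(x) = u'(x) = 1 - 4*x pointwise, so the identity holds for every test function. Hence v is the weak derivative of u.


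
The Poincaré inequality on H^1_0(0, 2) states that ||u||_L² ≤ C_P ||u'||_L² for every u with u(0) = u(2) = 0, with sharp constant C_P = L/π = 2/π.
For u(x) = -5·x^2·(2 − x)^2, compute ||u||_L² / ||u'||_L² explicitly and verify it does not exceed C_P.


||u||_L² / ||u'||_L² = sqrt(3)/3 < C_P = 2/π.

u(x) = -5·x^2·(2 − x)^2, so u'(x) = 20*x*(-x^2 + 3*x - 2).
u(x) = -5·x^2·(2 − x)^2 vanishes at x = 0 and x = 2, so u ∈ H^1_0(0, 2). Differentiate via the product rule and integrate the resulting polynomials term by term.
  ∫_0^2 u² dx = ∫_0^2 (25*x^8 - 200*x^7 + 600*x^6 - 800*x^5 + 400*x^4) dx. Term by term:
    ∫_0^2 25*x^8 dx = 12800/9;  ∫_0^2 -200*x^7 dx = -6400;  ∫_0^2 600*x^6 dx = 76800/7;
    ∫_0^2 -800*x^5 dx = -25600/3;  ∫_0^2 400*x^4 dx = 2560.
  Sum: 12800/9 − 6400 + 76800/7 − 25600/3 + 2560 = 1280/63.
  ∫_0^2 (u')² dx = ∫_0^2 (400*x^6 - 2400*x^5 + 5200*x^4 - 4800*x^3 + 1600*x^2) dx. Term by term:
    ∫_0^2 400*x^6 dx = 51200/7;  ∫_0^2 -2400*x^5 dx = -25600;  ∫_0^2 5200*x^4 dx = 33280;
    ∫_0^2 -4800*x^3 dx = -19200;  ∫_0^2 1600*x^2 dx = 12800/3.
  Sum: 51200/7 − 25600 + 33280 − 19200 + 12800/3 = 1280/21.
∫_0^2 u² dx = 1280/63, so ||u||_L² = 16*sqrt(35)/21.
∫_0^2 (u')² dx = 1280/21, so ||u'||_L² = 16*sqrt(105)/21.
Ratio ||u||_L² / ||u'||_L² = sqrt(3)/3.
Sharp Poincaré constant on H^1_0(0, 2) is C_P = L/π = 2/π, achieved by sin(π/2·x).
A polynomial bump cannot attain the sharp Poincaré constant (only the first sine eigenfunction does), so the ratio is strictly less than C_P, consistent with ||u||_L² ≤ C_P ||u'||_L².


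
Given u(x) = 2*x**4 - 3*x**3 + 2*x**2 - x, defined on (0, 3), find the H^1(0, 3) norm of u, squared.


||u||_{H^1}^2 = 150153/14

The H^1 norm (squared) on an interval (0, L) is
  ||u||_{H^1}^2 = ∫_0^L u(x)^2 dx + ∫_0^L u'(x)^2 dx.
Compute u'(x) = 8*x**3 - 9*x**2 + 4*x - 1.
Then u(x)^2 = 4*x**8 - 12*x**7 + 17*x**6 - 16*x**5 + 10*x**4 - 4*x**3 + x**2 and u'(x)^2 = 64*x**6 - 144*x**5 + 145*x**4 - 88*x**3 + 34*x**2 - 8*x + 1.
Integrate each monomial from 0 to 3 using ∫_0^3 c·x^n dx = c·3^(n+1)/(n+1):
  ∫_0^3 u(x)^2 dx = ∫_0^3 (4*x^8 - 12*x^7 + 17*x^6 - 16*x^5 + 10*x^4 - 4*x^3 + x^2) dx. Term by term:
    ∫_0^3 4*x^8 dx = 8748;  ∫_0^3 -12*x^7 dx = -19683/2;  ∫_0^3 17*x^6 dx = 37179/7;
    ∫_0^3 -16*x^5 dx = -1944;  ∫_0^3 10*x^4 dx = 486;  ∫_0^3 -4*x^3 dx = -81;
    ∫_0^3 x^2 dx = 9.
  Sum: 8748 − 19683/2 + 37179/7 − 1944 + 486 − 81 + 9 = 37629/14.
  ∫_0^3 u'(x)^2 dx = ∫_0^3 (64*x^6 - 144*x^5 + 145*x^4 - 88*x^3 + 34*x^2 - 8*x + 1) dx. Term by term:
    ∫_0^3 64*x^6 dx = 139968/7;  ∫_0^3 -144*x^5 dx = -17496;  ∫_0^3 145*x^4 dx = 7047;
    ∫_0^3 -88*x^3 dx = -1782;  ∫_0^3 34*x^2 dx = 306;  ∫_0^3 -8*x dx = -36;
    ∫_0^3 1 dx = 3.
  Sum: 139968/7 − 17496 + 7047 − 1782 + 306 − 36 + 3 = 56262/7.
Adding: ||u||_{H^1}^2 = 37629/14 + 56262/7 = 150153/14.


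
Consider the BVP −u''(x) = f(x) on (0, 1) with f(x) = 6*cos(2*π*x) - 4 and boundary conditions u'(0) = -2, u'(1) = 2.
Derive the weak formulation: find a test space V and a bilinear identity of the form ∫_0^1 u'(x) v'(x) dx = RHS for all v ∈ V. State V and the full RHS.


V = H^1(0, 1) (v unrestricted at boundary; u is determined up to an additive constant); weak form: ∫_0^1 u'v' dx = ∫_0^1 (6*cos(2*π*x) - 4) v dx + 2·v(1) + 2·v(0) for all v ∈ V.

Multiply both sides by a test function v and integrate from 0 to 1:
  ∫_0^1 −u''(x) v(x) dx = ∫_0^1 f(x) v(x) dx.
Integrate the LHS by parts once:
  ∫_0^1 −u'' v dx = −[u'(x) v(x)]_0^1 + ∫_0^1 u'(x) v'(x) dx.
Thus ∫_0^1 u'(x) v'(x) dx = ∫_0^1 f(x) v(x) dx + [u'(x) v(x)]_0^1.
Choose V so that boundary terms are either known or forced to vanish.
u has inhomogeneous Neumann u'(0) = -2, u'(1) = 2. [u' v]_0^1 = (2)·v(1) − (-2)·v(0) = 2·v(1) + 2·v(0). Take V = H^1(0, 1); boundary term becomes part of RHS.
Weak formulation: find u (satisfying any essential BC) such that ∫_0^1 u'(x) v'(x) dx = ∫_0^1 f v dx + 2·v(1) + 2·v(0) for all v ∈ V (Neumann data are natural BCs: they enter the RHS as boundary terms).
Substituting f(x) = 6*cos(2*π*x) - 4, the right-hand side is ∫_0^1 (6*cos(2*π*x) - 4) v dx + 2·v(1) + 2·v(0).
Compatibility check (pure Neumann): taking v ≡ 1 ∈ V gives 0 = ∫_0^1 f dx + (2) − (-2), i.e. ∫_0^1 f dx must equal u'(0) − u'(1) = -4. Indeed ∫_0^1 (6*cos(2*π*x) - 4) dx = -4, so the data are compatible. The solution is then unique only up to an additive constant (fix it e.g. by requiring ∫_0^1 u dx = 0).


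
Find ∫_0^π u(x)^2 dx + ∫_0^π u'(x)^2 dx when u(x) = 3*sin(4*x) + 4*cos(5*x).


||u||_{H^1(0,π)}^2 = -1664/3 + 569*π/2

u'(x) = -20*sin(5*x) + 12*cos(4*x).
Expand u² and (u')² and integrate term by term on (0, π), using: for integers n ≥ 1, ∫_0^π sin²(nx) dx = ∫_0^π cos²(nx) dx = π/2; for n ≠ n', ∫_0^π sin(nx)sin(n'x) dx = ∫_0^π cos(nx)cos(n'x) dx = 0; and by product-to-sum, ∫_0^π sin(nx)cos(n'x) dx = ½∫_0^π [sin((n+n')x) + sin((n−n')x)] dx, which is 0 when n+n' is even and 2n/(n²−n'²) when n+n' is odd (it need not vanish on (0, π)).
  u² squared terms: (3)²·∫sin(4x)² dx = 9·π/2 = 9*π/2;  (4)²·∫cos(5x)² dx = 16·π/2 = 8*π.
  u² cross terms: 2·(3)·(4)·∫sin(4x)·cos(5x) dx = 24·(-8/9) = -64/3.
  So ∫_0^π u² dx = 9*π/2 + 8*π − 64/3 = -64/3 + 25*π/2.
  (u')² squared terms: (-20)²·∫sin(5x)² dx = 400·π/2 = 200*π;  (12)²·∫cos(4x)² dx = 144·π/2 = 72*π.
  (u')² cross terms: 2·(-20)·(12)·∫sin(5x)·cos(4x) dx = -480·(10/9) = -1600/3.
  So ∫_0^π (u')² dx = 200*π + 72*π − 1600/3 = -1600/3 + 272*π.
||u||_{H^1}^2 = (-64/3 + 25*π/2) + (-1600/3 + 272*π) = -1664/3 + 569*π/2.


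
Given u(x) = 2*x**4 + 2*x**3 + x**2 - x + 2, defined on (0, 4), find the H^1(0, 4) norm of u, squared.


||u||_{H^1}^2 = 136029596/315

The H^1 norm (squared) on an interval (0, L) is
  ||u||_{H^1}^2 = ∫_0^L u(x)^2 dx + ∫_0^L u'(x)^2 dx.
Compute u'(x) = 8*x**3 + 6*x**2 + 2*x - 1.
Then u(x)^2 = 4*x**8 + 8*x**7 + 8*x**6 + 5*x**4 + 6*x**3 + 5*x**2 - 4*x + 4 and u'(x)^2 = 64*x**6 + 96*x**5 + 68*x**4 + 8*x**3 - 8*x**2 - 4*x + 1.
Integrate each monomial from 0 to 4 using ∫_0^4 c·x^n dx = c·4^(n+1)/(n+1):
  ∫_0^4 u(x)^2 dx = ∫_0^4 (4*x^8 + 8*x^7 + 8*x^6 + 5*x^4 + 6*x^3 + 5*x^2 - 4*x + 4) dx. Term by term:
    ∫_0^4 4*x^8 dx = 1048576/9;  ∫_0^4 8*x^7 dx = 65536;  ∫_0^4 8*x^6 dx = 131072/7;
    ∫_0^4 5*x^4 dx = 1024;  ∫_0^4 6*x^3 dx = 384;  ∫_0^4 5*x^2 dx = 320/3;
    ∫_0^4 -4*x dx = -32;  ∫_0^4 4 dx = 16.
  Sum: 1048576/9 + 65536 + 131072/7 + 1024 + 384 + 320/3 − 32 + 16 = 12742864/63.
  ∫_0^4 u'(x)^2 dx = ∫_0^4 (64*x^6 + 96*x^5 + 68*x^4 + 8*x^3 - 8*x^2 - 4*x + 1) dx. Term by term:
    ∫_0^4 64*x^6 dx = 1048576/7;  ∫_0^4 96*x^5 dx = 65536;  ∫_0^4 68*x^4 dx = 69632/5;
    ∫_0^4 8*x^3 dx = 512;  ∫_0^4 -8*x^2 dx = -512/3;  ∫_0^4 -4*x dx = -32;
    ∫_0^4 1 dx = 4.
  Sum: 1048576/7 + 65536 + 69632/5 + 512 − 512/3 − 32 + 4 = 24105092/105.
Adding: ||u||_{H^1}^2 = 12742864/63 + 24105092/105 = 136029596/315.
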